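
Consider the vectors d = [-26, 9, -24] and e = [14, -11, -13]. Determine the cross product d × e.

i: 9·(-13) - (-24)·(-11) = -117 - 264 = -381
j: (-24)·14 - (-26)·(-13) = -336 - 338 = -674
k: (-26)·(-11) - 9·14 = 286 - 126 = 160
d × e = (-381, -674, 160)

(-381, -674, 160)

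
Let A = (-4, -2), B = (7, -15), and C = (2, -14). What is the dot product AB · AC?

222

AB = B − A = (11, -13)
AC = C − A = (6, -12)
AB · AC = 11·6 + (-13)·(-12) = 66 + 156 = 222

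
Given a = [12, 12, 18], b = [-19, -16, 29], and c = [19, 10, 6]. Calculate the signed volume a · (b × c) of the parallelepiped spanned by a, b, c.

b × c:
i: (-16)·6 - 29·10 = -96 - 290 = -386
j: 29·19 - (-19)·6 = 551 - (-114) = 665
k: (-19)·10 - (-16)·19 = -190 - (-304) = 114
b × c = (-386, 665, 114)
a · (b × c) = 12·(-386) + 12·665 + 18·114 = -4632 + 7980 + 2052 = 5400

5400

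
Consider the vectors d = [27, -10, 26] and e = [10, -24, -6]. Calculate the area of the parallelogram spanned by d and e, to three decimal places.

972.751

i: (-10)·(-6) - 26·(-24) = 60 - (-624) = 684
j: 26·10 - 27·(-6) = 260 - (-162) = 422
k: 27·(-24) - (-10)·10 = -648 - (-100) = -548
d × e = (684, 422, -548)
|d × e| = √(684² + 422² + (-548)²) = √946244 ≈ 972.7507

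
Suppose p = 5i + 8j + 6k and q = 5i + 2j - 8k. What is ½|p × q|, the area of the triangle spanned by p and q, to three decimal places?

i: 8·(-8) - 6·2 = -64 - 12 = -76
j: 6·5 - 5·(-8) = 30 - (-40) = 70
k: 5·2 - 8·5 = 10 - 40 = -30
p × q = (-76, 70, -30)
|p × q| = √((-76)² + 70² + (-30)²) = √11576 ≈ 107.5918
area = ½ · 107.5918 ≈ 53.796

53.796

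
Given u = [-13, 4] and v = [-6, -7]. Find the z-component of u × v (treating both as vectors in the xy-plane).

115

(-13)·(-7) - 4·(-6) = 91 - (-24) = 115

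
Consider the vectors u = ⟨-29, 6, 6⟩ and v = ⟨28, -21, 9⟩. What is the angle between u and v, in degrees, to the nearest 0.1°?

u · v = (-29)·28 + 6·(-21) + 6·9 = -812 - 126 + 54 = -884
|u|² = 841 + 36 + 36 = 913,  |u| = √913 ≈ 30.215890
|v|² = 784 + 441 + 81 = 1306,  |v| = √1306 ≈ 36.138622
cos θ = -884 / (30.215890 · 36.138622) ≈ -0.80955
θ = arccos(-0.80955) ≈ 144.1°

144.1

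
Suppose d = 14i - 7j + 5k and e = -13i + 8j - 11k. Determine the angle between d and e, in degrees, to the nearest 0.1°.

161.4

d · e = 14·(-13) + (-7)·8 + 5·(-11) = -182 - 56 - 55 = -293
|d|² = 196 + 49 + 25 = 270,  |d| = √270 ≈ 16.431677
|e|² = 169 + 64 + 121 = 354,  |e| = √354 ≈ 18.814888
cos θ = -293 / (16.431677 · 18.814888) ≈ -0.94773
θ = arccos(-0.94773) ≈ 161.4°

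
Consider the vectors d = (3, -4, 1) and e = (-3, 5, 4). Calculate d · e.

d · e = 3·(-3) + (-4)·5 + 1·4 = -9 - 20 + 4 = -25

-25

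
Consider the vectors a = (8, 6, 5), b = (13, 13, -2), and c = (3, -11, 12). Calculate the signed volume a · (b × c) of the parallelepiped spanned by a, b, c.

b × c:
i: 13·12 - (-2)·(-11) = 156 - 22 = 134
j: (-2)·3 - 13·12 = -6 - 156 = -162
k: 13·(-11) - 13·3 = -143 - 39 = -182
b × c = (134, -162, -182)
a · (b × c) = 8·134 + 6·(-162) + 5·(-182) = 1072 - 972 - 910 = -810

-810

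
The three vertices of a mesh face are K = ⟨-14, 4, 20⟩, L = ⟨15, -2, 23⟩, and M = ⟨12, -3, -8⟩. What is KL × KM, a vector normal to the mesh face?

KL = (29, -6, 3)
KM = (26, -7, -28)
i: (-6)·(-28) - 3·(-7) = 168 - (-21) = 189
j: 3·26 - 29·(-28) = 78 - (-812) = 890
k: 29·(-7) - (-6)·26 = -203 - (-156) = -47
KL × KM = (189, 890, -47)

(189, 890, -47)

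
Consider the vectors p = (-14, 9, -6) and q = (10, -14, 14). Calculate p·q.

p · q = (-14)·10 + 9·(-14) + (-6)·14 = -140 - 126 - 84 = -350

-350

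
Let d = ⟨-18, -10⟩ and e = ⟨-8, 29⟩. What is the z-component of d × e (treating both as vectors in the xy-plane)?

(-18)·29 - (-10)·(-8) = -522 - 80 = -602

-602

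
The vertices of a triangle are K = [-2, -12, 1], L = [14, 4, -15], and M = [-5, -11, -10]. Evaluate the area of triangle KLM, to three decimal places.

KL = (16, 16, -16),  KM = (-3, 1, -11)
i: 16·(-11) - (-16)·1 = -176 - (-16) = -160
j: (-16)·(-3) - 16·(-11) = 48 - (-176) = 224
k: 16·1 - 16·(-3) = 16 - (-48) = 64
KL × KM = (-160, 224, 64)
|KL × KM| = √79872 ≈ 282.6163
area = ½ · 282.6163 ≈ 141.308

141.308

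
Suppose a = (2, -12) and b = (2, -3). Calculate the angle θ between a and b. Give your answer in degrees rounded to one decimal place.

a · b = 2·2 + (-12)·(-3) = 4 + 36 = 40
|a|² = 4 + 144 = 148,  |a| = √148 ≈ 12.165525
|b|² = 4 + 9 = 13,  |b| = √13 ≈ 3.605551
cos θ = 40 / (12.165525 · 3.605551) ≈ 0.91192
θ = arccos(0.91192) ≈ 24.2°

24.2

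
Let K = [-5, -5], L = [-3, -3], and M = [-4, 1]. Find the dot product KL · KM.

KL = L − K = (2, 2)
KM = M − K = (1, 6)
KL · KM = 2·1 + 2·6 = 2 + 12 = 14

14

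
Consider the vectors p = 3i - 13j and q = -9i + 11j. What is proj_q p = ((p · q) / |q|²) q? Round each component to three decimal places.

p · q = 3·(-9) + (-13)·11 = -27 - 143 = -170
|q|² = 81 + 121 = 202
proj_q p = (-170/202) · (-9, 11) ≈ (7.574, -9.257)

(7.574, -9.257)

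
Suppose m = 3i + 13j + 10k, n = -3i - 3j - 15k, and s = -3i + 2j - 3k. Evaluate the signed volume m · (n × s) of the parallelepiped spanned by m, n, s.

435

n × s:
i: (-3)·(-3) - (-15)·2 = 9 - (-30) = 39
j: (-15)·(-3) - (-3)·(-3) = 45 - 9 = 36
k: (-3)·2 - (-3)·(-3) = -6 - 9 = -15
n × s = (39, 36, -15)
m · (n × s) = 3·39 + 13·36 + 10·(-15) = 117 + 468 - 150 = 435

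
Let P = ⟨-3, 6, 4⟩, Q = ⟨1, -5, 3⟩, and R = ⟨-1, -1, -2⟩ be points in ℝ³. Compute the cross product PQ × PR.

(59, 22, -6)

PQ = (4, -11, -1)
PR = (2, -7, -6)
i: (-11)·(-6) - (-1)·(-7) = 66 - 7 = 59
j: (-1)·2 - 4·(-6) = -2 - (-24) = 22
k: 4·(-7) - (-11)·2 = -28 - (-22) = -6
PQ × PR = (59, 22, -6)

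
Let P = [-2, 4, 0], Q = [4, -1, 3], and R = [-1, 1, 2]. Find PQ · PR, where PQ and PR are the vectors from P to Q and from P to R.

PQ = Q − P = (6, -5, 3)
PR = R − P = (1, -3, 2)
PQ · PR = 6·1 + (-5)·(-3) + 3·2 = 6 + 15 + 6 = 27

27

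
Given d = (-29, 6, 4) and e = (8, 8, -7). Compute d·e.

d · e = (-29)·8 + 6·8 + 4·(-7) = -232 + 48 - 28 = -212

-212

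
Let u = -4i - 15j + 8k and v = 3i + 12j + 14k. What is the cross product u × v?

i: (-15)·14 - 8·12 = -210 - 96 = -306
j: 8·3 - (-4)·14 = 24 - (-56) = 80
k: (-4)·12 - (-15)·3 = -48 - (-45) = -3
u × v = (-306, 80, -3)

(-306, 80, -3)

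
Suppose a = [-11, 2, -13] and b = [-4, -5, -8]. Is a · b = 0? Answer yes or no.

a · b = (-11)·(-4) + 2·(-5) + (-13)·(-8) = 44 - 10 + 104 = 138
Nonzero, so the vectors are not orthogonal.

no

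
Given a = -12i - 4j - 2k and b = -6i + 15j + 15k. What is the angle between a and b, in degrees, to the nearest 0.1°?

a · b = (-12)·(-6) + (-4)·15 + (-2)·15 = 72 - 60 - 30 = -18
|a|² = 144 + 16 + 4 = 164,  |a| = √164 ≈ 12.806248
|b|² = 36 + 225 + 225 = 486,  |b| = √486 ≈ 22.045408
cos θ = -18 / (12.806248 · 22.045408) ≈ -0.06376
θ = arccos(-0.06376) ≈ 93.7°

93.7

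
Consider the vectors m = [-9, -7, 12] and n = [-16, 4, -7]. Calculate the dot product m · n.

32

m · n = (-9)·(-16) + (-7)·4 + 12·(-7) = 144 - 28 - 84 = 32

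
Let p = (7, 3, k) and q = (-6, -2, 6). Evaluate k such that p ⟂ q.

8

p · q = 7·(-6) + 3·(-2) + k·6 = -48 + 6k
Set equal to 0: 6k = 48, so k = 8.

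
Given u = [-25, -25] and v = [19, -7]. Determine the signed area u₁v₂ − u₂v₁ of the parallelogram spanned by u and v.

(-25)·(-7) - (-25)·19 = 175 - (-475) = 650

650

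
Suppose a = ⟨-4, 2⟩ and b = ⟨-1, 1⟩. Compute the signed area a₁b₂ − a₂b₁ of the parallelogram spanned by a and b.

(-4)·1 - 2·(-1) = -4 - (-2) = -2

-2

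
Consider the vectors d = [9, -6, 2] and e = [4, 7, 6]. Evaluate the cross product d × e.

i: (-6)·6 - 2·7 = -36 - 14 = -50
j: 2·4 - 9·6 = 8 - 54 = -46
k: 9·7 - (-6)·4 = 63 - (-24) = 87
d × e = (-50, -46, 87)

(-50, -46, 87)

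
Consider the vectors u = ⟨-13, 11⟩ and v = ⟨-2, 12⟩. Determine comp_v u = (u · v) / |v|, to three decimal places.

12.988

u · v = (-13)·(-2) + 11·12 = 26 + 132 = 158
|v| = √(4 + 144) = √148 ≈ 12.1655
comp_v u = 158 / √148 ≈ 12.988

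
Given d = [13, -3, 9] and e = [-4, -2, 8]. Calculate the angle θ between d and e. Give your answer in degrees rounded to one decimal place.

79.8

d · e = 13·(-4) + (-3)·(-2) + 9·8 = -52 + 6 + 72 = 26
|d|² = 169 + 9 + 81 = 259,  |d| = √259 ≈ 16.093477
|e|² = 16 + 4 + 64 = 84,  |e| = √84 ≈ 9.165151
cos θ = 26 / (16.093477 · 9.165151) ≈ 0.17627
θ = arccos(0.17627) ≈ 79.8°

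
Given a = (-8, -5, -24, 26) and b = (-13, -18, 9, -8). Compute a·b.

-230

a · b = (-8)·(-13) + (-5)·(-18) + (-24)·9 + 26·(-8) = 104 + 90 - 216 - 208 = -230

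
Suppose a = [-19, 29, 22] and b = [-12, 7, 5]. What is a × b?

i: 29·5 - 22·7 = 145 - 154 = -9
j: 22·(-12) - (-19)·5 = -264 - (-95) = -169
k: (-19)·7 - 29·(-12) = -133 - (-348) = 215
a × b = (-9, -169, 215)

(-9, -169, 215)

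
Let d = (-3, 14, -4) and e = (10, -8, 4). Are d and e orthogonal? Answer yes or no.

no

d · e = (-3)·10 + 14·(-8) + (-4)·4 = -30 - 112 - 16 = -158
Nonzero, so the vectors are not orthogonal.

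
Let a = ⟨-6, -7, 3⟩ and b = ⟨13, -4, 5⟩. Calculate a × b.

i: (-7)·5 - 3·(-4) = -35 - (-12) = -23
j: 3·13 - (-6)·5 = 39 - (-30) = 69
k: (-6)·(-4) - (-7)·13 = 24 - (-91) = 115
a × b = (-23, 69, 115)

(-23, 69, 115)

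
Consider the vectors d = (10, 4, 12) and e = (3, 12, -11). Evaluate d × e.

i: 4·(-11) - 12·12 = -44 - 144 = -188
j: 12·3 - 10·(-11) = 36 - (-110) = 146
k: 10·12 - 4·3 = 120 - 12 = 108
d × e = (-188, 146, 108)

(-188, 146, 108)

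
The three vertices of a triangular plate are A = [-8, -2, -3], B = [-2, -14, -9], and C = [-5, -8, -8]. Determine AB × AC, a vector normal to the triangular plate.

AB = (6, -12, -6)
AC = (3, -6, -5)
i: (-12)·(-5) - (-6)·(-6) = 60 - 36 = 24
j: (-6)·3 - 6·(-5) = -18 - (-30) = 12
k: 6·(-6) - (-12)·3 = -36 - (-36) = 0
AB × AC = (24, 12, 0)

(24, 12, 0)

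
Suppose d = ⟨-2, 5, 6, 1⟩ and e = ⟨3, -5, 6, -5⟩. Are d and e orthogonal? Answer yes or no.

d · e = (-2)·3 + 5·(-5) + 6·6 + 1·(-5) = -6 - 25 + 36 - 5 = 0
Zero, so the vectors are orthogonal.

yes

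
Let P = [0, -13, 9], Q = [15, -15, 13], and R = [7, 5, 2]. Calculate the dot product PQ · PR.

41

PQ = Q − P = (15, -2, 4)
PR = R − P = (7, 18, -7)
PQ · PR = 15·7 + (-2)·18 + 4·(-7) = 105 - 36 - 28 = 41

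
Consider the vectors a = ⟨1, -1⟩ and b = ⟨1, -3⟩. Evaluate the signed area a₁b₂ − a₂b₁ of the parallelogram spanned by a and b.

-2

1·(-3) - (-1)·1 = -3 - (-1) = -2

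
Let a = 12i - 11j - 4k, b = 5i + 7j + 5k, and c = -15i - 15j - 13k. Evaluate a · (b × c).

-202

b × c:
i: 7·(-13) - 5·(-15) = -91 - (-75) = -16
j: 5·(-15) - 5·(-13) = -75 - (-65) = -10
k: 5·(-15) - 7·(-15) = -75 - (-105) = 30
b × c = (-16, -10, 30)
a · (b × c) = 12·(-16) + (-11)·(-10) + (-4)·30 = -192 + 110 - 120 = -202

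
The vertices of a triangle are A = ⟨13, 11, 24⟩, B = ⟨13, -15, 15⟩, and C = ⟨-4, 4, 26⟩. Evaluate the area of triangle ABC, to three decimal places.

240.831

AB = (0, -26, -9),  AC = (-17, -7, 2)
i: (-26)·2 - (-9)·(-7) = -52 - 63 = -115
j: (-9)·(-17) - 0·2 = 153 - 0 = 153
k: 0·(-7) - (-26)·(-17) = 0 - 442 = -442
AB × AC = (-115, 153, -442)
|AB × AC| = √231998 ≈ 481.6617
area = ½ · 481.6617 ≈ 240.831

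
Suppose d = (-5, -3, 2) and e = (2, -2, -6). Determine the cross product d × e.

(22, -26, 16)

i: (-3)·(-6) - 2·(-2) = 18 - (-4) = 22
j: 2·2 - (-5)·(-6) = 4 - 30 = -26
k: (-5)·(-2) - (-3)·2 = 10 - (-6) = 16
d × e = (22, -26, 16)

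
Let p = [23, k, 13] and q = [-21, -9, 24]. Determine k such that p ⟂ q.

p · q = 23·(-21) + k·(-9) + 13·24 = -171 - 9k
Set equal to 0: -9k = 171, so k = -19.

-19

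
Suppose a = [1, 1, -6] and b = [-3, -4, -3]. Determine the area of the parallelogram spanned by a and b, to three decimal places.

i: 1·(-3) - (-6)·(-4) = -3 - 24 = -27
j: (-6)·(-3) - 1·(-3) = 18 - (-3) = 21
k: 1·(-4) - 1·(-3) = -4 - (-3) = -1
a × b = (-27, 21, -1)
|a × b| = √((-27)² + 21² + (-1)²) = √1171 ≈ 34.2199

34.220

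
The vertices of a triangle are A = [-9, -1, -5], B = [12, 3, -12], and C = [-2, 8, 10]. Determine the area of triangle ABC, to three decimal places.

AB = (21, 4, -7),  AC = (7, 9, 15)
i: 4·15 - (-7)·9 = 60 - (-63) = 123
j: (-7)·7 - 21·15 = -49 - 315 = -364
k: 21·9 - 4·7 = 189 - 28 = 161
AB × AC = (123, -364, 161)
|AB × AC| = √173546 ≈ 416.5885
area = ½ · 416.5885 ≈ 208.294

208.294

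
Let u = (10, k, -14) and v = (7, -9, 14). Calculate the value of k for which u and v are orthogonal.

u · v = 10·7 + k·(-9) + (-14)·14 = -126 - 9k
Set equal to 0: -9k = 126, so k = -14.

-14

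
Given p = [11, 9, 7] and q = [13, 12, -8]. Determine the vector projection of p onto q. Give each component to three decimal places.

(6.724, 6.207, -4.138)

p · q = 11·13 + 9·12 + 7·(-8) = 143 + 108 - 56 = 195
|q|² = 169 + 144 + 64 = 377
proj_q p = (195/377) · (13, 12, -8) ≈ (6.724, 6.207, -4.138)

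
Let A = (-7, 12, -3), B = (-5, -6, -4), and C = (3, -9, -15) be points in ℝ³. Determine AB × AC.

AB = (2, -18, -1)
AC = (10, -21, -12)
i: (-18)·(-12) - (-1)·(-21) = 216 - 21 = 195
j: (-1)·10 - 2·(-12) = -10 - (-24) = 14
k: 2·(-21) - (-18)·10 = -42 - (-180) = 138
AB × AC = (195, 14, 138)

(195, 14, 138)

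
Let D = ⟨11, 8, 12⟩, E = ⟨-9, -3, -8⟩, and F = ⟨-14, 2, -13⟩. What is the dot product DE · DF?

DE = E − D = (-20, -11, -20)
DF = F − D = (-25, -6, -25)
DE · DF = (-20)·(-25) + (-11)·(-6) + (-20)·(-25) = 500 + 66 + 500 = 1066

1066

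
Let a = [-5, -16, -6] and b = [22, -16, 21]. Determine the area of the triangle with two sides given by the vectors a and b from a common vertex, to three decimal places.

305.768

i: (-16)·21 - (-6)·(-16) = -336 - 96 = -432
j: (-6)·22 - (-5)·21 = -132 - (-105) = -27
k: (-5)·(-16) - (-16)·22 = 80 - (-352) = 432
a × b = (-432, -27, 432)
|a × b| = √((-432)² + (-27)² + 432²) = √373977 ≈ 611.5366
area = ½ · 611.5366 ≈ 305.768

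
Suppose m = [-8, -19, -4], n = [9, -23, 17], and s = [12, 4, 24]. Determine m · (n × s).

3940

n × s:
i: (-23)·24 - 17·4 = -552 - 68 = -620
j: 17·12 - 9·24 = 204 - 216 = -12
k: 9·4 - (-23)·12 = 36 - (-276) = 312
n × s = (-620, -12, 312)
m · (n × s) = (-8)·(-620) + (-19)·(-12) + (-4)·312 = 4960 + 228 - 1248 = 3940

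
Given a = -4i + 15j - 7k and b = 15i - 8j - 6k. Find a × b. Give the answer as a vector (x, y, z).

(-146, -129, -193)

i: 15·(-6) - (-7)·(-8) = -90 - 56 = -146
j: (-7)·15 - (-4)·(-6) = -105 - 24 = -129
k: (-4)·(-8) - 15·15 = 32 - 225 = -193
a × b = (-146, -129, -193)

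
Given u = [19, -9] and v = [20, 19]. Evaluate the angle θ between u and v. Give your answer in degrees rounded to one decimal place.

u · v = 19·20 + (-9)·19 = 380 - 171 = 209
|u|² = 361 + 81 = 442,  |u| = √442 ≈ 21.023796
|v|² = 400 + 361 = 761,  |v| = √761 ≈ 27.586228
cos θ = 209 / (21.023796 · 27.586228) ≈ 0.36037
θ = arccos(0.36037) ≈ 68.9°

68.9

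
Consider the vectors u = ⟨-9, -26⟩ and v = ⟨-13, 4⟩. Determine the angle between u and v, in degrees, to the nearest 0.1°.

u · v = (-9)·(-13) + (-26)·4 = 117 - 104 = 13
|u|² = 81 + 676 = 757,  |u| = √757 ≈ 27.513633
|v|² = 169 + 16 = 185,  |v| = √185 ≈ 13.601471
cos θ = 13 / (27.513633 · 13.601471) ≈ 0.03474
θ = arccos(0.03474) ≈ 88.0°

88.0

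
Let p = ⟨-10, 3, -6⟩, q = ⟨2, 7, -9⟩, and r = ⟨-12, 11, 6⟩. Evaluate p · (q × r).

q × r:
i: 7·6 - (-9)·11 = 42 - (-99) = 141
j: (-9)·(-12) - 2·6 = 108 - 12 = 96
k: 2·11 - 7·(-12) = 22 - (-84) = 106
q × r = (141, 96, 106)
p · (q × r) = (-10)·141 + 3·96 + (-6)·106 = -1410 + 288 - 636 = -1758

-1758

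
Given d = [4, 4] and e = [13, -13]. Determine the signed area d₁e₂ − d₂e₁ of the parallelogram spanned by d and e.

-104

4·(-13) - 4·13 = -52 - 52 = -104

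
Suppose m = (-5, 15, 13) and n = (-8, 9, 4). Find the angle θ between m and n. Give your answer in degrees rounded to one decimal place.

29.1

m · n = (-5)·(-8) + 15·9 + 13·4 = 40 + 135 + 52 = 227
|m|² = 25 + 225 + 169 = 419,  |m| = √419 ≈ 20.469489
|n|² = 64 + 81 + 16 = 161,  |n| = √161 ≈ 12.688578
cos θ = 227 / (20.469489 · 12.688578) ≈ 0.87399
θ = arccos(0.87399) ≈ 29.1°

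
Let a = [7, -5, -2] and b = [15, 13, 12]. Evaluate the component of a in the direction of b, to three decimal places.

0.690

a · b = 7·15 + (-5)·13 + (-2)·12 = 105 - 65 - 24 = 16
|b| = √(225 + 169 + 144) = √538 ≈ 23.1948
comp_b a = 16 / √538 ≈ 0.690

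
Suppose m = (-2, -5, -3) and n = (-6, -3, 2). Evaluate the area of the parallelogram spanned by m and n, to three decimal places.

37.696

i: (-5)·2 - (-3)·(-3) = -10 - 9 = -19
j: (-3)·(-6) - (-2)·2 = 18 - (-4) = 22
k: (-2)·(-3) - (-5)·(-6) = 6 - 30 = -24
m × n = (-19, 22, -24)
|m × n| = √((-19)² + 22² + (-24)²) = √1421 ≈ 37.6962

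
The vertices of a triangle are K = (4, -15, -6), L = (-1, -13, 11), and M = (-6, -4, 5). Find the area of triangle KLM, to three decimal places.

102.072

KL = (-5, 2, 17),  KM = (-10, 11, 11)
i: 2·11 - 17·11 = 22 - 187 = -165
j: 17·(-10) - (-5)·11 = -170 - (-55) = -115
k: (-5)·11 - 2·(-10) = -55 - (-20) = -35
KL × KM = (-165, -115, -35)
|KL × KM| = √41675 ≈ 204.1446
area = ½ · 204.1446 ≈ 102.072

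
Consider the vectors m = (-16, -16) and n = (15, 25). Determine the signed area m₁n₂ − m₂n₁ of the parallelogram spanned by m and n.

(-16)·25 - (-16)·15 = -400 - (-240) = -160

-160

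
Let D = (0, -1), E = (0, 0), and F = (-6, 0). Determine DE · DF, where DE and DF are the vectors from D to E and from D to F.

DE = E − D = (0, 1)
DF = F − D = (-6, 1)
DE · DF = 0·(-6) + 1·1 = 0 + 1 = 1

1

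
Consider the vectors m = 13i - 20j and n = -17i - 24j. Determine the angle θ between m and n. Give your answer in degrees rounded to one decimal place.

68.3

m · n = 13·(-17) + (-20)·(-24) = -221 + 480 = 259
|m|² = 169 + 400 = 569,  |m| = √569 ≈ 23.853721
|n|² = 289 + 576 = 865,  |n| = √865 ≈ 29.410882
cos θ = 259 / (23.853721 · 29.410882) ≈ 0.36918
θ = arccos(0.36918) ≈ 68.3°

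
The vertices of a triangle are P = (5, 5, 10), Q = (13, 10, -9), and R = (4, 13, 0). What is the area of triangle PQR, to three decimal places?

79.003

PQ = (8, 5, -19),  PR = (-1, 8, -10)
i: 5·(-10) - (-19)·8 = -50 - (-152) = 102
j: (-19)·(-1) - 8·(-10) = 19 - (-80) = 99
k: 8·8 - 5·(-1) = 64 - (-5) = 69
PQ × PR = (102, 99, 69)
|PQ × PR| = √24966 ≈ 158.0063
area = ½ · 158.0063 ≈ 79.003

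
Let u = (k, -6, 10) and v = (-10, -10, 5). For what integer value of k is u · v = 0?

11

u · v = k·(-10) + (-6)·(-10) + 10·5 = 110 - 10k
Set equal to 0: -10k = -110, so k = 11.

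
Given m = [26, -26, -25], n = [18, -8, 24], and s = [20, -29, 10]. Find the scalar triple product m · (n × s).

17266

n × s:
i: (-8)·10 - 24·(-29) = -80 - (-696) = 616
j: 24·20 - 18·10 = 480 - 180 = 300
k: 18·(-29) - (-8)·20 = -522 - (-160) = -362
n × s = (616, 300, -362)
m · (n × s) = 26·616 + (-26)·300 + (-25)·(-362) = 16016 - 7800 + 9050 = 17266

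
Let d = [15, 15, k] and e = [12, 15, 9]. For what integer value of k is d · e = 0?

d · e = 15·12 + 15·15 + k·9 = 405 + 9k
Set equal to 0: 9k = -405, so k = -45.

-45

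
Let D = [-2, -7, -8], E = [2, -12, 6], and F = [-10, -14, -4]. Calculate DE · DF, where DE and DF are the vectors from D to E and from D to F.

DE = E − D = (4, -5, 14)
DF = F − D = (-8, -7, 4)
DE · DF = 4·(-8) + (-5)·(-7) + 14·4 = -32 + 35 + 56 = 59

59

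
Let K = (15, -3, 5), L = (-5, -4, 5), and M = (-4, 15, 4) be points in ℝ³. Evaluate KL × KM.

KL = (-20, -1, 0)
KM = (-19, 18, -1)
i: (-1)·(-1) - 0·18 = 1 - 0 = 1
j: 0·(-19) - (-20)·(-1) = 0 - 20 = -20
k: (-20)·18 - (-1)·(-19) = -360 - 19 = -379
KL × KM = (1, -20, -379)

(1, -20, -379)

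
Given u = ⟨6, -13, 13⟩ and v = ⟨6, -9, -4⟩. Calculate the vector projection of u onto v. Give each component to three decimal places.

u · v = 6·6 + (-13)·(-9) + 13·(-4) = 36 + 117 - 52 = 101
|v|² = 36 + 81 + 16 = 133
proj_v u = (101/133) · (6, -9, -4) ≈ (4.556, -6.835, -3.038)

(4.556, -6.835, -3.038)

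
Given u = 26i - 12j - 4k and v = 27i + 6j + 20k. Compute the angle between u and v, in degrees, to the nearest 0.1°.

u · v = 26·27 + (-12)·6 + (-4)·20 = 702 - 72 - 80 = 550
|u|² = 676 + 144 + 16 = 836,  |u| = √836 ≈ 28.913665
|v|² = 729 + 36 + 400 = 1165,  |v| = √1165 ≈ 34.132096
cos θ = 550 / (28.913665 · 34.132096) ≈ 0.55731
θ = arccos(0.55731) ≈ 56.1°

56.1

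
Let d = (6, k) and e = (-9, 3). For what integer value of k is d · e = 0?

18

d · e = 6·(-9) + k·3 = -54 + 3k
Set equal to 0: 3k = 54, so k = 18.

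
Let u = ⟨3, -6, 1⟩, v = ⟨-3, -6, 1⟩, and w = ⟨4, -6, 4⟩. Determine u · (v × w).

-108

v × w:
i: (-6)·4 - 1·(-6) = -24 - (-6) = -18
j: 1·4 - (-3)·4 = 4 - (-12) = 16
k: (-3)·(-6) - (-6)·4 = 18 - (-24) = 42
v × w = (-18, 16, 42)
u · (v × w) = 3·(-18) + (-6)·16 + 1·42 = -54 - 96 + 42 = -108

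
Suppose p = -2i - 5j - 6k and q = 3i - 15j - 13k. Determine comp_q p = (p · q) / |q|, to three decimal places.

7.323

p · q = (-2)·3 + (-5)·(-15) + (-6)·(-13) = -6 + 75 + 78 = 147
|q| = √(9 + 225 + 169) = √403 ≈ 20.0749
comp_q p = 147 / √403 ≈ 7.323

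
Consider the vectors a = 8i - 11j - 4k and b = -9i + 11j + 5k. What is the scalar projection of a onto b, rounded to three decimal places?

-14.137

a · b = 8·(-9) + (-11)·11 + (-4)·5 = -72 - 121 - 20 = -213
|b| = √(81 + 121 + 25) = √227 ≈ 15.0665
comp_b a = -213 / √227 ≈ -14.137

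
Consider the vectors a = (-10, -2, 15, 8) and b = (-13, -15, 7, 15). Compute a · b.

385

a · b = (-10)·(-13) + (-2)·(-15) + 15·7 + 8·15 = 130 + 30 + 105 + 120 = 385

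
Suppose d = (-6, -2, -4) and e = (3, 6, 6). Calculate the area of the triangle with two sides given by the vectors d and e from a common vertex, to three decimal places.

i: (-2)·6 - (-4)·6 = -12 - (-24) = 12
j: (-4)·3 - (-6)·6 = -12 - (-36) = 24
k: (-6)·6 - (-2)·3 = -36 - (-6) = -30
d × e = (12, 24, -30)
|d × e| = √(12² + 24² + (-30)²) = √1620 ≈ 40.2492
area = ½ · 40.2492 ≈ 20.125

20.125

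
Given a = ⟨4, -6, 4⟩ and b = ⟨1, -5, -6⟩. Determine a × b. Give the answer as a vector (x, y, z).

(56, 28, -14)

i: (-6)·(-6) - 4·(-5) = 36 - (-20) = 56
j: 4·1 - 4·(-6) = 4 - (-24) = 28
k: 4·(-5) - (-6)·1 = -20 - (-6) = -14
a × b = (56, 28, -14)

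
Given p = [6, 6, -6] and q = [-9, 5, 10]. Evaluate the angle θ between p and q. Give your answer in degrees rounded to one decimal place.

124.3

p · q = 6·(-9) + 6·5 + (-6)·10 = -54 + 30 - 60 = -84
|p|² = 36 + 36 + 36 = 108,  |p| = √108 ≈ 10.392305
|q|² = 81 + 25 + 100 = 206,  |q| = √206 ≈ 14.352700
cos θ = -84 / (10.392305 · 14.352700) ≈ -0.56316
θ = arccos(-0.56316) ≈ 124.3°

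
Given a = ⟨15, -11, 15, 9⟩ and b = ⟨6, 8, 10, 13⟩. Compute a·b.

a · b = 15·6 + (-11)·8 + 15·10 + 9·13 = 90 - 88 + 150 + 117 = 269

269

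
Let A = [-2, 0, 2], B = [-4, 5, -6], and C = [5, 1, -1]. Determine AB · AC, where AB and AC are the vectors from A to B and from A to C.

15

AB = B − A = (-2, 5, -8)
AC = C − A = (7, 1, -3)
AB · AC = (-2)·7 + 5·1 + (-8)·(-3) = -14 + 5 + 24 = 15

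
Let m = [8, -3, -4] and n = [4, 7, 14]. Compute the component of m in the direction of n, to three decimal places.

-2.785

m · n = 8·4 + (-3)·7 + (-4)·14 = 32 - 21 - 56 = -45
|n| = √(16 + 49 + 196) = √261 ≈ 16.1555
comp_n m = -45 / √261 ≈ -2.785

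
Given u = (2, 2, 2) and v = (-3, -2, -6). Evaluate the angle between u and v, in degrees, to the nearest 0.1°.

155.1

u · v = 2·(-3) + 2·(-2) + 2·(-6) = -6 - 4 - 12 = -22
|u|² = 4 + 4 + 4 = 12,  |u| = √12 ≈ 3.464102
|v|² = 9 + 4 + 36 = 49,  |v| = √49 ≈ 7.000000
cos θ = -22 / (3.464102 · 7.000000) ≈ -0.90726
θ = arccos(-0.90726) ≈ 155.1°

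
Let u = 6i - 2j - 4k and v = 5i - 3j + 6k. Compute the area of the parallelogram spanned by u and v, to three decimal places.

61.449

i: (-2)·6 - (-4)·(-3) = -12 - 12 = -24
j: (-4)·5 - 6·6 = -20 - 36 = -56
k: 6·(-3) - (-2)·5 = -18 - (-10) = -8
u × v = (-24, -56, -8)
|u × v| = √((-24)² + (-56)² + (-8)²) = √3776 ≈ 61.4492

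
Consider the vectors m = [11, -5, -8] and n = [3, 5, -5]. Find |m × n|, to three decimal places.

i: (-5)·(-5) - (-8)·5 = 25 - (-40) = 65
j: (-8)·3 - 11·(-5) = -24 - (-55) = 31
k: 11·5 - (-5)·3 = 55 - (-15) = 70
m × n = (65, 31, 70)
|m × n| = √(65² + 31² + 70²) = √10086 ≈ 100.4291

100.429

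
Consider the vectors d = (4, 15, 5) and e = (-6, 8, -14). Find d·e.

d · e = 4·(-6) + 15·8 + 5·(-14) = -24 + 120 - 70 = 26

26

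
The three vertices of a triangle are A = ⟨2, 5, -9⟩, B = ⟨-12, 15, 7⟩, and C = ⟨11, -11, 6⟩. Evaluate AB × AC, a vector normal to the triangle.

AB = (-14, 10, 16)
AC = (9, -16, 15)
i: 10·15 - 16·(-16) = 150 - (-256) = 406
j: 16·9 - (-14)·15 = 144 - (-210) = 354
k: (-14)·(-16) - 10·9 = 224 - 90 = 134
AB × AC = (406, 354, 134)

(406, 354, 134)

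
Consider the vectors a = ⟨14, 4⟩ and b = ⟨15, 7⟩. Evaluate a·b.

a · b = 14·15 + 4·7 = 210 + 28 = 238

238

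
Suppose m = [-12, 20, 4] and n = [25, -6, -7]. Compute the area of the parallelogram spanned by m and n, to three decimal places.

i: 20·(-7) - 4·(-6) = -140 - (-24) = -116
j: 4·25 - (-12)·(-7) = 100 - 84 = 16
k: (-12)·(-6) - 20·25 = 72 - 500 = -428
m × n = (-116, 16, -428)
|m × n| = √((-116)² + 16² + (-428)²) = √196896 ≈ 443.7296

443.730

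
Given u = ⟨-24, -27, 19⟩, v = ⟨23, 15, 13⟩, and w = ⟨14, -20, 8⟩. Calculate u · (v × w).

v × w:
i: 15·8 - 13·(-20) = 120 - (-260) = 380
j: 13·14 - 23·8 = 182 - 184 = -2
k: 23·(-20) - 15·14 = -460 - 210 = -670
v × w = (380, -2, -670)
u · (v × w) = (-24)·380 + (-27)·(-2) + 19·(-670) = -9120 + 54 - 12730 = -21796

-21796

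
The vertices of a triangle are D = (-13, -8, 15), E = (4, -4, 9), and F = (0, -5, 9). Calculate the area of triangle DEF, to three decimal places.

DE = (17, 4, -6),  DF = (13, 3, -6)
i: 4·(-6) - (-6)·3 = -24 - (-18) = -6
j: (-6)·13 - 17·(-6) = -78 - (-102) = 24
k: 17·3 - 4·13 = 51 - 52 = -1
DE × DF = (-6, 24, -1)
|DE × DF| = √613 ≈ 24.7588
area = ½ · 24.7588 ≈ 12.379

12.379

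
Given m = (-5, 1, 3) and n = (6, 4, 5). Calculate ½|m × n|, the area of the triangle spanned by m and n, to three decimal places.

i: 1·5 - 3·4 = 5 - 12 = -7
j: 3·6 - (-5)·5 = 18 - (-25) = 43
k: (-5)·4 - 1·6 = -20 - 6 = -26
m × n = (-7, 43, -26)
|m × n| = √((-7)² + 43² + (-26)²) = √2574 ≈ 50.7346
area = ½ · 50.7346 ≈ 25.367

25.367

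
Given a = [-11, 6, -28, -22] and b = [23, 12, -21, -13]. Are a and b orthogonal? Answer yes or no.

a · b = (-11)·23 + 6·12 + (-28)·(-21) + (-22)·(-13) = -253 + 72 + 588 + 286 = 693
Nonzero, so the vectors are not orthogonal.

no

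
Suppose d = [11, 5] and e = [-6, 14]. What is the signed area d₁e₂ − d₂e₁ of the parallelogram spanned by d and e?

11·14 - 5·(-6) = 154 - (-30) = 184

184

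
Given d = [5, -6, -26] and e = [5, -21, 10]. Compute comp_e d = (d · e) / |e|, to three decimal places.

d · e = 5·5 + (-6)·(-21) + (-26)·10 = 25 + 126 - 260 = -109
|e| = √(25 + 441 + 100) = √566 ≈ 23.7908
comp_e d = -109 / √566 ≈ -4.582

-4.582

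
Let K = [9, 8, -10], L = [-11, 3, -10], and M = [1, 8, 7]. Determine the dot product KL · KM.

160

KL = L − K = (-20, -5, 0)
KM = M − K = (-8, 0, 17)
KL · KM = (-20)·(-8) + (-5)·0 + 0·17 = 160 + 0 + 0 = 160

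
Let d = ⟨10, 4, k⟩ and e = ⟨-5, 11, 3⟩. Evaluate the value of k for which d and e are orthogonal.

2

d · e = 10·(-5) + 4·11 + k·3 = -6 + 3k
Set equal to 0: 3k = 6, so k = 2.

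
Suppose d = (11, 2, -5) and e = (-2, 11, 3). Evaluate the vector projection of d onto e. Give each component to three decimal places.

(0.224, -1.231, -0.336)

d · e = 11·(-2) + 2·11 + (-5)·3 = -22 + 22 - 15 = -15
|e|² = 4 + 121 + 9 = 134
proj_e d = (-15/134) · (-2, 11, 3) ≈ (0.224, -1.231, -0.336)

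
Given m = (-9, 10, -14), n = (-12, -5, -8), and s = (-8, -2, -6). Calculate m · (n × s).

n × s:
i: (-5)·(-6) - (-8)·(-2) = 30 - 16 = 14
j: (-8)·(-8) - (-12)·(-6) = 64 - 72 = -8
k: (-12)·(-2) - (-5)·(-8) = 24 - 40 = -16
n × s = (14, -8, -16)
m · (n × s) = (-9)·14 + 10·(-8) + (-14)·(-16) = -126 - 80 + 224 = 18

18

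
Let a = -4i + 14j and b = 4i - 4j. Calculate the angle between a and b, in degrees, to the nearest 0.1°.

150.9

a · b = (-4)·4 + 14·(-4) = -16 - 56 = -72
|a|² = 16 + 196 = 212,  |a| = √212 ≈ 14.560220
|b|² = 16 + 16 = 32,  |b| = √32 ≈ 5.656854
cos θ = -72 / (14.560220 · 5.656854) ≈ -0.87416
θ = arccos(-0.87416) ≈ 150.9°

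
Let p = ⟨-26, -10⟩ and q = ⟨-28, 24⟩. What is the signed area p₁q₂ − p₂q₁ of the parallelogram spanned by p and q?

(-26)·24 - (-10)·(-28) = -624 - 280 = -904

-904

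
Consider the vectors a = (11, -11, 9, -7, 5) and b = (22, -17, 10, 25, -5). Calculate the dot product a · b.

319

a · b = 11·22 + (-11)·(-17) + 9·10 + (-7)·25 + 5·(-5) = 242 + 187 + 90 - 175 - 25 = 319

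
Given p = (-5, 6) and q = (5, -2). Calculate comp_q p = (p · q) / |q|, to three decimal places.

p · q = (-5)·5 + 6·(-2) = -25 - 12 = -37
|q| = √(25 + 4) = √29 ≈ 5.3852
comp_q p = -37 / √29 ≈ -6.871

-6.871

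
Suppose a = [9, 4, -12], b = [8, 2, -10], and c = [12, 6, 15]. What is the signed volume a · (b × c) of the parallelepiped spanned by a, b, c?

b × c:
i: 2·15 - (-10)·6 = 30 - (-60) = 90
j: (-10)·12 - 8·15 = -120 - 120 = -240
k: 8·6 - 2·12 = 48 - 24 = 24
b × c = (90, -240, 24)
a · (b × c) = 9·90 + 4·(-240) + (-12)·24 = 810 - 960 - 288 = -438

-438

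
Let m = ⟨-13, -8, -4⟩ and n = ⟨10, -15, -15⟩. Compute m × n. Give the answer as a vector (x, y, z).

i: (-8)·(-15) - (-4)·(-15) = 120 - 60 = 60
j: (-4)·10 - (-13)·(-15) = -40 - 195 = -235
k: (-13)·(-15) - (-8)·10 = 195 - (-80) = 275
m × n = (60, -235, 275)

(60, -235, 275)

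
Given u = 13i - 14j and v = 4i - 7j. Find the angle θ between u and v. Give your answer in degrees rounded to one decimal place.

13.1

u · v = 13·4 + (-14)·(-7) = 52 + 98 = 150
|u|² = 169 + 196 = 365,  |u| = √365 ≈ 19.104973
|v|² = 16 + 49 = 65,  |v| = √65 ≈ 8.062258
cos θ = 150 / (19.104973 · 8.062258) ≈ 0.97384
θ = arccos(0.97384) ≈ 13.1°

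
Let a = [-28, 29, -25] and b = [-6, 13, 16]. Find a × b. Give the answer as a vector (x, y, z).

(789, 598, -190)

i: 29·16 - (-25)·13 = 464 - (-325) = 789
j: (-25)·(-6) - (-28)·16 = 150 - (-448) = 598
k: (-28)·13 - 29·(-6) = -364 - (-174) = -190
a × b = (789, 598, -190)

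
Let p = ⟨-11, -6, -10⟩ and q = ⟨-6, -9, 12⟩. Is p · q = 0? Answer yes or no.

yes

p · q = (-11)·(-6) + (-6)·(-9) + (-10)·12 = 66 + 54 - 120 = 0
Zero, so the vectors are orthogonal.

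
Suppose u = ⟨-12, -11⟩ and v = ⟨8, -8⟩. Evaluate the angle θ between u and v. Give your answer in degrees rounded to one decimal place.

92.5

u · v = (-12)·8 + (-11)·(-8) = -96 + 88 = -8
|u|² = 144 + 121 = 265,  |u| = √265 ≈ 16.278821
|v|² = 64 + 64 = 128,  |v| = √128 ≈ 11.313708
cos θ = -8 / (16.278821 · 11.313708) ≈ -0.04344
θ = arccos(-0.04344) ≈ 92.5°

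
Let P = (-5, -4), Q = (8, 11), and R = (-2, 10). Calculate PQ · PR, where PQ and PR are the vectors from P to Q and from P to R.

PQ = Q − P = (13, 15)
PR = R − P = (3, 14)
PQ · PR = 13·3 + 15·14 = 39 + 210 = 249

249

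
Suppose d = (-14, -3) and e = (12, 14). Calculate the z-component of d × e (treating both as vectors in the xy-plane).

(-14)·14 - (-3)·12 = -196 - (-36) = -160

-160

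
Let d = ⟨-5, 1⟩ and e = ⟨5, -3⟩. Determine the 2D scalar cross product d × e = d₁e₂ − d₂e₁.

10

(-5)·(-3) - 1·5 = 15 - 5 = 10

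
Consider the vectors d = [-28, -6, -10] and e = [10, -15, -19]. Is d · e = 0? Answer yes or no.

yes

d · e = (-28)·10 + (-6)·(-15) + (-10)·(-19) = -280 + 90 + 190 = 0
Zero, so the vectors are orthogonal.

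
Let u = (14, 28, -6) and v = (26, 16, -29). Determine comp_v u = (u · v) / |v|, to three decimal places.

23.417

u · v = 14·26 + 28·16 + (-6)·(-29) = 364 + 448 + 174 = 986
|v| = √(676 + 256 + 841) = √1773 ≈ 42.1070
comp_v u = 986 / √1773 ≈ 23.417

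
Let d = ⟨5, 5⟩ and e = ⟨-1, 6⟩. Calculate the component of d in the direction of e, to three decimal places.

4.110

d · e = 5·(-1) + 5·6 = -5 + 30 = 25
|e| = √(1 + 36) = √37 ≈ 6.0828
comp_e d = 25 / √37 ≈ 4.110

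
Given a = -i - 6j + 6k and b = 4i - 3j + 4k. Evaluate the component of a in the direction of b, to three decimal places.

a · b = (-1)·4 + (-6)·(-3) + 6·4 = -4 + 18 + 24 = 38
|b| = √(16 + 9 + 16) = √41 ≈ 6.4031
comp_b a = 38 / √41 ≈ 5.935

5.935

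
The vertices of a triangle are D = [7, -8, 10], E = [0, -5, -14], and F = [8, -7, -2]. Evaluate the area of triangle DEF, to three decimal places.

DE = (-7, 3, -24),  DF = (1, 1, -12)
i: 3·(-12) - (-24)·1 = -36 - (-24) = -12
j: (-24)·1 - (-7)·(-12) = -24 - 84 = -108
k: (-7)·1 - 3·1 = -7 - 3 = -10
DE × DF = (-12, -108, -10)
|DE × DF| = √11908 ≈ 109.1238
area = ½ · 109.1238 ≈ 54.562

54.562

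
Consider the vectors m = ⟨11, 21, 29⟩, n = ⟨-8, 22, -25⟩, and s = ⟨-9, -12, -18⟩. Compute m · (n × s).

2571

n × s:
i: 22·(-18) - (-25)·(-12) = -396 - 300 = -696
j: (-25)·(-9) - (-8)·(-18) = 225 - 144 = 81
k: (-8)·(-12) - 22·(-9) = 96 - (-198) = 294
n × s = (-696, 81, 294)
m · (n × s) = 11·(-696) + 21·81 + 29·294 = -7656 + 1701 + 8526 = 2571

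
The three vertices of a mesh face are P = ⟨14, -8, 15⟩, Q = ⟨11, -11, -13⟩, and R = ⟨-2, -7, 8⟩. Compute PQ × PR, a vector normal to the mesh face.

(49, 427, -51)

PQ = (-3, -3, -28)
PR = (-16, 1, -7)
i: (-3)·(-7) - (-28)·1 = 21 - (-28) = 49
j: (-28)·(-16) - (-3)·(-7) = 448 - 21 = 427
k: (-3)·1 - (-3)·(-16) = -3 - 48 = -51
PQ × PR = (49, 427, -51)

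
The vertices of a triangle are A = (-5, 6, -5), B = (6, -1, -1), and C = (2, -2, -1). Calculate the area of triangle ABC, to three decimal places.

21.172

AB = (11, -7, 4),  AC = (7, -8, 4)
i: (-7)·4 - 4·(-8) = -28 - (-32) = 4
j: 4·7 - 11·4 = 28 - 44 = -16
k: 11·(-8) - (-7)·7 = -88 - (-49) = -39
AB × AC = (4, -16, -39)
|AB × AC| = √1793 ≈ 42.3438
area = ½ · 42.3438 ≈ 21.172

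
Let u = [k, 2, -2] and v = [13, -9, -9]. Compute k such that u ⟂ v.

u · v = k·13 + 2·(-9) + (-2)·(-9) = 0 + 13k
Set equal to 0: 13k = 0, so k = 0.

0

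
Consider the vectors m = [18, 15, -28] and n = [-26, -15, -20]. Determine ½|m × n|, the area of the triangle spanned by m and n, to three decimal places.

i: 15·(-20) - (-28)·(-15) = -300 - 420 = -720
j: (-28)·(-26) - 18·(-20) = 728 - (-360) = 1088
k: 18·(-15) - 15·(-26) = -270 - (-390) = 120
m × n = (-720, 1088, 120)
|m × n| = √((-720)² + 1088² + 120²) = √1716544 ≈ 1310.1695
area = ½ · 1310.1695 ≈ 655.085

655.085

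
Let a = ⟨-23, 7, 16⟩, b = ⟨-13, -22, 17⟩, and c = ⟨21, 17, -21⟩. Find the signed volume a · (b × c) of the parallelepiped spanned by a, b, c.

465

b × c:
i: (-22)·(-21) - 17·17 = 462 - 289 = 173
j: 17·21 - (-13)·(-21) = 357 - 273 = 84
k: (-13)·17 - (-22)·21 = -221 - (-462) = 241
b × c = (173, 84, 241)
a · (b × c) = (-23)·173 + 7·84 + 16·241 = -3979 + 588 + 3856 = 465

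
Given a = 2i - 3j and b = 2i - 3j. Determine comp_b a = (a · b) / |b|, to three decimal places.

3.606

a · b = 2·2 + (-3)·(-3) = 4 + 9 = 13
|b| = √(4 + 9) = √13 ≈ 3.6056
comp_b a = 13 / √13 ≈ 3.606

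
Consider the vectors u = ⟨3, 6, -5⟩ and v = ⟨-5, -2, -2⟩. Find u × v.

(-22, 31, 24)

i: 6·(-2) - (-5)·(-2) = -12 - 10 = -22
j: (-5)·(-5) - 3·(-2) = 25 - (-6) = 31
k: 3·(-2) - 6·(-5) = -6 - (-30) = 24
u × v = (-22, 31, 24)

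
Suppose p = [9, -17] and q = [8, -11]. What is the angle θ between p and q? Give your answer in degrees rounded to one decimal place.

8.1

p · q = 9·8 + (-17)·(-11) = 72 + 187 = 259
|p|² = 81 + 289 = 370,  |p| = √370 ≈ 19.235384
|q|² = 64 + 121 = 185,  |q| = √185 ≈ 13.601471
cos θ = 259 / (19.235384 · 13.601471) ≈ 0.98995
θ = arccos(0.98995) ≈ 8.1°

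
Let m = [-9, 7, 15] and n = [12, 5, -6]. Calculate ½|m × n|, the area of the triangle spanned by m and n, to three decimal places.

107.478

i: 7·(-6) - 15·5 = -42 - 75 = -117
j: 15·12 - (-9)·(-6) = 180 - 54 = 126
k: (-9)·5 - 7·12 = -45 - 84 = -129
m × n = (-117, 126, -129)
|m × n| = √((-117)² + 126² + (-129)²) = √46206 ≈ 214.9558
area = ½ · 214.9558 ≈ 107.478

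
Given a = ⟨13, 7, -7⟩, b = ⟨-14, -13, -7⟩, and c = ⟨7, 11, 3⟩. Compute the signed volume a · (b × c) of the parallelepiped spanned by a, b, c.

b × c:
i: (-13)·3 - (-7)·11 = -39 - (-77) = 38
j: (-7)·7 - (-14)·3 = -49 - (-42) = -7
k: (-14)·11 - (-13)·7 = -154 - (-91) = -63
b × c = (38, -7, -63)
a · (b × c) = 13·38 + 7·(-7) + (-7)·(-63) = 494 - 49 + 441 = 886

886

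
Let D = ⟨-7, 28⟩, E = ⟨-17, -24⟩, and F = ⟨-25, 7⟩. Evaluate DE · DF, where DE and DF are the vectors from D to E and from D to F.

DE = E − D = (-10, -52)
DF = F − D = (-18, -21)
DE · DF = (-10)·(-18) + (-52)·(-21) = 180 + 1092 = 1272

1272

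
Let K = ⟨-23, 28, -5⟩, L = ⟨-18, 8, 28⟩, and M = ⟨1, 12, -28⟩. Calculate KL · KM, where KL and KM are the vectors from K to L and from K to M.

-319

KL = L − K = (5, -20, 33)
KM = M − K = (24, -16, -23)
KL · KM = 5·24 + (-20)·(-16) + 33·(-23) = 120 + 320 - 759 = -319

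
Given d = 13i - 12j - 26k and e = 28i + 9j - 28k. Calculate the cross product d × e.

i: (-12)·(-28) - (-26)·9 = 336 - (-234) = 570
j: (-26)·28 - 13·(-28) = -728 - (-364) = -364
k: 13·9 - (-12)·28 = 117 - (-336) = 453
d × e = (570, -364, 453)

(570, -364, 453)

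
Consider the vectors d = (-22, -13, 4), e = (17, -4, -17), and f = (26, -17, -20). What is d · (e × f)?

e × f:
i: (-4)·(-20) - (-17)·(-17) = 80 - 289 = -209
j: (-17)·26 - 17·(-20) = -442 - (-340) = -102
k: 17·(-17) - (-4)·26 = -289 - (-104) = -185
e × f = (-209, -102, -185)
d · (e × f) = (-22)·(-209) + (-13)·(-102) + 4·(-185) = 4598 + 1326 - 740 = 5184

5184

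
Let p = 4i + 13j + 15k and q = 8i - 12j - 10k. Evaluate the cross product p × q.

(50, 160, -152)

i: 13·(-10) - 15·(-12) = -130 - (-180) = 50
j: 15·8 - 4·(-10) = 120 - (-40) = 160
k: 4·(-12) - 13·8 = -48 - 104 = -152
p × q = (50, 160, -152)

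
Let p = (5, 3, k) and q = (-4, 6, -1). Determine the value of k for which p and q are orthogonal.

-2

p · q = 5·(-4) + 3·6 + k·(-1) = -2 - 1k
Set equal to 0: -1k = 2, so k = -2.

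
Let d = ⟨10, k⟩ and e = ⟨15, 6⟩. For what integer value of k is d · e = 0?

d · e = 10·15 + k·6 = 150 + 6k
Set equal to 0: 6k = -150, so k = -25.

-25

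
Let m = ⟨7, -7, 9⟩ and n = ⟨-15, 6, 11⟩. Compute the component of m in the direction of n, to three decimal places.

m · n = 7·(-15) + (-7)·6 + 9·11 = -105 - 42 + 99 = -48
|n| = √(225 + 36 + 121) = √382 ≈ 19.5448
comp_n m = -48 / √382 ≈ -2.456

-2.456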